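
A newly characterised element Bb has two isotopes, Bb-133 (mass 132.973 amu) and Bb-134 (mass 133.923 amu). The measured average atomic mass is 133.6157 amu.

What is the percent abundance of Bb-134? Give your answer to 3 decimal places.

67.653%

Let x be the fractional abundance of Bb-133; then Bb-134 has abundance 1 − x.
132.973·x + 133.923·(1 − x) = 133.6157
(132.973 − 133.923)·x = 133.6157 − 133.923
x = -0.3073 / -0.950 = 0.32347 → 32.347% Bb-133, 67.653% Bb-134.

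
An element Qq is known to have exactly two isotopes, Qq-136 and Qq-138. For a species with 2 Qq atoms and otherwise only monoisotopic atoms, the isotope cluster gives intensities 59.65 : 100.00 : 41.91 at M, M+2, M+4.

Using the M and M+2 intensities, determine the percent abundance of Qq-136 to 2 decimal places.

54.40%

Let p = fractional abundance of Qq-136. I(M+2)/I(M) = [C(2,1)·p^1·(1−p)] / p^2 = 2·(1−p)/p = 100.00/59.65 = 1.6764
(1−p)/p = 1.6764/2 = 0.8382  ⇒  p = 1/(1 + 0.8382) = 0.5440
Qq-136: 54.40%, Qq-138: 45.60%.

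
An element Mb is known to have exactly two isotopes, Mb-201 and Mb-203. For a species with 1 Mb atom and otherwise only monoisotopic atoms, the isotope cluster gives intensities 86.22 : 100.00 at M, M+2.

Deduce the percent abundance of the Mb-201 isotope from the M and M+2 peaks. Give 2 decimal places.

If p is the fraction of Mb that is Mb-201, then I(M+2)/I(M) = [C(1,1)·p^0·(1−p)] / p^1 = 1·(1−p)/p = 100.00/86.22 = 1.1598
(1−p)/p = 1.1598/1 = 1.1598  ⇒  p = 1/(1 + 1.1598) = 0.4630
Mb-201: 46.30%, Mb-203: 53.70%.

46.30%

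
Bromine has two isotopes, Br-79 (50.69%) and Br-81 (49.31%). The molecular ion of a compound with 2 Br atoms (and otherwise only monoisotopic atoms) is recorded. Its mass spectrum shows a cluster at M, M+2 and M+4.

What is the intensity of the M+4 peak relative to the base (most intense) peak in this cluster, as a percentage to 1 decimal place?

Term probabilities: M 0.2569, M+2 0.4999, M+4 0.2431. Base peak = M+2.
P(M+2) = C(2,1) × 0.5069^1 × 0.4931^1 = 2 × 0.5069 × 0.4931 = 0.499905 (base)
P(M+4) = C(2,2) × 0.5069^0 × 0.4931^2 = 1 × 1.0000 × 0.24314761 = 0.243148
Relative intensity = 0.243148 / 0.499905 × 100 = 48.6

48.6%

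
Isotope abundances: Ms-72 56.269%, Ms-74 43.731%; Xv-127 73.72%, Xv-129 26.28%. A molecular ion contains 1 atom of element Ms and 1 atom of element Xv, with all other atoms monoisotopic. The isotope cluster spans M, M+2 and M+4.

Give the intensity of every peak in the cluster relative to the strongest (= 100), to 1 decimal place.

Element Ms pattern (n=1): 0.56269 : 0.43731
Element Xv pattern (n=1): 0.7372 : 0.2628
Convolve the two distributions (both contribute in 2-u steps):
  M: 0.56269×0.7372 = 0.414815
  M+2: 0.56269×0.2628 + 0.43731×0.7372 = 0.470260
  M+4: 0.43731×0.2628 = 0.114925
Scale to base peak (0.470260) = 100: 88.2 : 100.0 : 24.4

88.2 : 100.0 : 24.4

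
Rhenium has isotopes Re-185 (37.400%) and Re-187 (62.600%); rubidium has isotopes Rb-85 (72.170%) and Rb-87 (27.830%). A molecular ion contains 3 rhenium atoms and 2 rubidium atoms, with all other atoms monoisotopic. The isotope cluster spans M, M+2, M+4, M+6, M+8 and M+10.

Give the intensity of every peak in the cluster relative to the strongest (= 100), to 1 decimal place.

8.0 : 46.6 : 100.0 : 95.9 : 39.2 : 5.6

Rhenium pattern (n=3): 0.05231362 : 0.26268713 : 0.43968487 : 0.24531438
Rubidium pattern (n=2): 0.52085089 : 0.40169822 : 0.07745089
Convolve the two distributions (both contribute in 2-u steps):
  M: 0.05231362×0.52085089 = 0.027248
  M+2: 0.05231362×0.40169822 + 0.26268713×0.52085089 = 0.157835
  M+4: 0.05231362×0.07745089 + 0.26268713×0.40169822 + 0.43968487×0.52085089 = 0.338583
  M+6: 0.26268713×0.07745089 + 0.43968487×0.40169822 + 0.24531438×0.52085089 = 0.324738
  M+8: 0.43968487×0.07745089 + 0.24531438×0.40169822 = 0.132596
  M+10: 0.24531438×0.07745089 = 0.019000
Scale to base peak (0.338583) = 100: 8.0 : 46.6 : 100.0 : 95.9 : 39.2 : 5.6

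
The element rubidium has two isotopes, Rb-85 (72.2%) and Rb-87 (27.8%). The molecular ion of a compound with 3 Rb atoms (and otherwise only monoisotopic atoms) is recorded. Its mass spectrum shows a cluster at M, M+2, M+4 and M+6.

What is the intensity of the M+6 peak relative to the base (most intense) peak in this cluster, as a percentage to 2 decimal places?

(0.722 + 0.278)^3 gives M 0.3764, M+2 0.4348, M+4 0.1674, M+6 0.0215; the largest is M+2.
P(M+2) = C(3,1) × 0.722^2 × 0.278^1 = 3 × 0.521284 × 0.2780 = 0.434751 (base)
P(M+6) = C(3,3) × 0.722^0 × 0.278^3 = 1 × 1.0000 × 0.02148495 = 0.021485
Relative intensity = 0.021485 / 0.434751 × 100 = 4.94

4.94%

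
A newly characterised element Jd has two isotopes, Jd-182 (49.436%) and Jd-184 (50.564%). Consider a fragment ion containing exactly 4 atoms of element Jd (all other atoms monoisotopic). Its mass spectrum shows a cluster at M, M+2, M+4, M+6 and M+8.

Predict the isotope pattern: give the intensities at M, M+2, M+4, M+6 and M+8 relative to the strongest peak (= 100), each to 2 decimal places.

15.93 : 65.18 : 100.00 : 68.19 : 17.44

The 4 Jd atoms are independent, so intensities follow the terms of (0.49436 + 0.50564)^4.
P(M) = 0.49436^4 = 0.059727
P(M+2) = 4 × 0.49436^3 × 0.50564^1 = 0.244361
P(M+4) = 6 × 0.49436^2 × 0.50564^2 = 0.374905
P(M+6) = 4 × 0.49436^1 × 0.50564^3 = 0.255639
P(M+8) = 0.50564^4 = 0.065368
The M+4 peak is largest (0.374905); scaling to 100 gives 15.93 : 65.18 : 100.00 : 68.19 : 17.44.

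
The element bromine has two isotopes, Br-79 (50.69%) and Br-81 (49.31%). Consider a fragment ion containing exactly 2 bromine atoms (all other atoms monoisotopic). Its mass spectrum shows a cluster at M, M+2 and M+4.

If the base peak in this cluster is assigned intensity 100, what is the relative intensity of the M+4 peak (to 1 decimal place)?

48.6

(0.5069 + 0.4931)^2 gives M 0.2569, M+2 0.4999, M+4 0.2431; the largest is M+2.
P(M+2) = C(2,1) × 0.5069^1 × 0.4931^1 = 2 × 0.5069 × 0.4931 = 0.499905 (base)
P(M+4) = C(2,2) × 0.5069^0 × 0.4931^2 = 1 × 1.0000 × 0.24314761 = 0.243148
Relative intensity = 0.243148 / 0.499905 × 100 = 48.6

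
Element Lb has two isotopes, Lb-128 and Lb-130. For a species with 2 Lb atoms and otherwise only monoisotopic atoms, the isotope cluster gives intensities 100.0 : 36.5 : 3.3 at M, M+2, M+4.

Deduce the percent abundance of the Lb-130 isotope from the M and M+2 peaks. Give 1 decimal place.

15.4%

If p is the fraction of Lb that is Lb-128, then I(M+2)/I(M) = [C(2,1)·p^1·(1−p)] / p^2 = 2·(1−p)/p = 36.5/100.0 = 0.3650
(1−p)/p = 0.3650/2 = 0.1825  ⇒  p = 1/(1 + 0.1825) = 0.8457
Lb-128: 84.6%, Lb-130: 15.4%.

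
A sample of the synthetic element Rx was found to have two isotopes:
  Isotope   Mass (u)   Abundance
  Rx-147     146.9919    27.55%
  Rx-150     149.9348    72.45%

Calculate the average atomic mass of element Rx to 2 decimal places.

149.12 u

Ar = Σ fᵢ·mᵢ = 0.2755 × 146.9919 + 0.7245 × 149.9348
= 40.49627 + 108.62776 = 149.12403 u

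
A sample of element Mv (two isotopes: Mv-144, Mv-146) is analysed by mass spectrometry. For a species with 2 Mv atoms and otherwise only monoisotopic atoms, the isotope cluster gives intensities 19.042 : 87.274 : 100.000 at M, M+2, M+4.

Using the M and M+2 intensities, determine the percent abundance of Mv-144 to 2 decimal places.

30.38%

Let p = fractional abundance of Mv-144. I(M+2)/I(M) = [C(2,1)·p^1·(1−p)] / p^2 = 2·(1−p)/p = 87.274/19.042 = 4.5832
(1−p)/p = 4.5832/2 = 2.2916  ⇒  p = 1/(1 + 2.2916) = 0.3038
Mv-144: 30.38%, Mv-146: 69.62%.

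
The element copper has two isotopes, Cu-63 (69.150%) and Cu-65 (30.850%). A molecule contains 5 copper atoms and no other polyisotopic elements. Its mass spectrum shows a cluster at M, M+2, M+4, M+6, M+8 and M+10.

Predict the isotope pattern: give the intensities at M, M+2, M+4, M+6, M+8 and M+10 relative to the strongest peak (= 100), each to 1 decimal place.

Expanding (0.69150 + 0.30850)^5:
P(M) = 0.69150^5 = 0.158111
P(M+2) = 5 × 0.69150^4 × 0.30850^1 = 0.352691
P(M+4) = 10 × 0.69150^3 × 0.30850^2 = 0.314693
P(M+6) = 10 × 0.69150^2 × 0.30850^3 = 0.140394
P(M+8) = 5 × 0.69150^1 × 0.30850^4 = 0.031317
P(M+10) = 0.30850^5 = 0.002794
The M+2 peak is largest (0.352691); scaling to 100 gives 44.8 : 100.0 : 89.2 : 39.8 : 8.9 : 0.8.

44.8 : 100.0 : 89.2 : 39.8 : 8.9 : 0.8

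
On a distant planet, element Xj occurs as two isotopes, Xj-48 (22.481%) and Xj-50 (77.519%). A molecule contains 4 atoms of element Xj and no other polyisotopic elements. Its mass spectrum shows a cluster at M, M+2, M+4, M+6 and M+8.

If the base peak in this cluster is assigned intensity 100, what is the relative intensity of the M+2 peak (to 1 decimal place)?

(0.22481 + 0.77519)^4 gives M 0.0026, M+2 0.0352, M+4 0.1822, M+6 0.4189, M+8 0.3611; the largest is M+6.
P(M+6) = C(4,3) × 0.22481^1 × 0.77519^3 = 4 × 0.22481 × 0.46582682 = 0.418890 (base)
P(M+2) = C(4,1) × 0.22481^3 × 0.77519^1 = 4 × 0.01136179 × 0.77519 = 0.035230
Relative intensity = 0.035230 / 0.418890 × 100 = 8.4

8.4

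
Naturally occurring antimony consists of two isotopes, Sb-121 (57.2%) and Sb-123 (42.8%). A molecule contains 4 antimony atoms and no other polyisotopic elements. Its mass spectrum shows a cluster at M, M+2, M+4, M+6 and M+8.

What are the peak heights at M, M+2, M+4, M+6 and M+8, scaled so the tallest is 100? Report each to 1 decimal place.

29.8 : 89.1 : 100.0 : 49.9 : 9.3

Expanding (0.572 + 0.428)^4:
P(M) = 0.572^4 = 0.107049
P(M+2) = 4 × 0.572^3 × 0.428^1 = 0.320400
P(M+4) = 6 × 0.572^2 × 0.428^2 = 0.359609
P(M+6) = 4 × 0.572^1 × 0.428^3 = 0.179385
P(M+8) = 0.428^4 = 0.033556
The M+4 peak is largest (0.359609); scaling to 100 gives 29.8 : 89.1 : 100.0 : 49.9 : 9.3.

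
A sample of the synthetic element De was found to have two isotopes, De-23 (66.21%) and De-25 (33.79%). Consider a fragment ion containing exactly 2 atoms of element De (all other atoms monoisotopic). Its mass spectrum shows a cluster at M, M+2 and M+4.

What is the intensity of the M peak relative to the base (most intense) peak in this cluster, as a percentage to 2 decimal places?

Term probabilities: M 0.4384, M+2 0.4474, M+4 0.1142. Base peak = M+2.
P(M+2) = C(2,1) × 0.6621^1 × 0.3379^1 = 2 × 0.6621 × 0.3379 = 0.447447 (base)
P(M) = C(2,0) × 0.6621^2 × 0.3379^0 = 1 × 0.43837641 × 1.0000 = 0.438376
Relative intensity = 0.438376 / 0.447447 × 100 = 97.97

97.97%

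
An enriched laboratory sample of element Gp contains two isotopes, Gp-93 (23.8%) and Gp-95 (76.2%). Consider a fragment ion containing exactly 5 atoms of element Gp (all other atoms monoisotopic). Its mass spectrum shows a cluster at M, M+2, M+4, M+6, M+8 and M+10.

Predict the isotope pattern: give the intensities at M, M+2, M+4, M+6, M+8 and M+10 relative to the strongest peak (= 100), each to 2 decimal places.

0.19 : 3.05 : 19.51 : 62.47 : 100.00 : 64.03

The 5 Gp atoms are independent, so intensities follow the terms of (0.238 + 0.762)^5.
P(M) = 0.238^5 = 0.000764
P(M+2) = 5 × 0.238^4 × 0.762^1 = 0.012225
P(M+4) = 10 × 0.238^3 × 0.762^2 = 0.078278
P(M+6) = 10 × 0.238^2 × 0.762^3 = 0.250622
P(M+8) = 5 × 0.238^1 × 0.762^4 = 0.401205
P(M+10) = 0.762^5 = 0.256906
The M+8 peak is largest (0.401205); scaling to 100 gives 0.19 : 3.05 : 19.51 : 62.47 : 100.00 : 64.03.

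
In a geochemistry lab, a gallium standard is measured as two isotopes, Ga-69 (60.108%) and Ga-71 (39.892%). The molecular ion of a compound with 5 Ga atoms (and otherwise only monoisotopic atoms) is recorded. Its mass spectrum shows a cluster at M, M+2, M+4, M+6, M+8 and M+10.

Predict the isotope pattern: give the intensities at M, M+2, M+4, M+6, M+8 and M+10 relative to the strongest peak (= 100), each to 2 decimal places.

Each Ga atom is independently Ga-69 (p = 0.60108) or Ga-71 (q = 0.39892); the cluster is the binomial expansion (p + q)^5.
P(M) = 0.60108^5 = 0.078462
P(M+2) = 5 × 0.60108^4 × 0.39892^1 = 0.260366
P(M+4) = 10 × 0.60108^3 × 0.39892^2 = 0.345596
P(M+6) = 10 × 0.60108^2 × 0.39892^3 = 0.229362
P(M+8) = 5 × 0.60108^1 × 0.39892^4 = 0.076111
P(M+10) = 0.39892^5 = 0.010103
The M+4 peak is largest (0.345596); scaling to 100 gives 22.70 : 75.34 : 100.00 : 66.37 : 22.02 : 2.92.

22.70 : 75.34 : 100.00 : 66.37 : 22.02 : 2.92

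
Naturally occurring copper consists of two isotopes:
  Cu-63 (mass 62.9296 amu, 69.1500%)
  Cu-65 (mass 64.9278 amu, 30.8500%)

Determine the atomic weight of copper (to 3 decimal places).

63.546 amu

Average mass = Σ (abundance × isotope mass) = 0.691500 × 62.9296 + 0.308500 × 64.9278
= 43.51582 + 20.03023 = 63.54605 amu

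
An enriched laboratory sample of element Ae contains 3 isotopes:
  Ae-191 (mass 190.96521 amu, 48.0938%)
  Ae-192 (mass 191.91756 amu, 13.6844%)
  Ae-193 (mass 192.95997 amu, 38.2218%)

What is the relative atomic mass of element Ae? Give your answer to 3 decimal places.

191.858 amu

Weight each isotope mass by its fractional abundance: 0.480938 × 190.96521 + 0.136844 × 191.91756 + 0.382218 × 192.95997
= 91.842426 + 26.262767 + 73.752774 = 191.857967 amu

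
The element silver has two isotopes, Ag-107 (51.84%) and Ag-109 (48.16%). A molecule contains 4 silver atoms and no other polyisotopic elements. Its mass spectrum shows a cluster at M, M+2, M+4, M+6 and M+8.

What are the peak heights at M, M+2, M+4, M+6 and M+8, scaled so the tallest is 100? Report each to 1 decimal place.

The 4 Ag atoms are independent, so intensities follow the terms of (0.5184 + 0.4816)^4.
P(M) = 0.5184^4 = 0.072220
P(M+2) = 4 × 0.5184^3 × 0.4816^1 = 0.268375
P(M+4) = 6 × 0.5184^2 × 0.4816^2 = 0.373985
P(M+6) = 4 × 0.5184^1 × 0.4816^3 = 0.231624
P(M+8) = 0.4816^4 = 0.053795
The M+4 peak is largest (0.373985); scaling to 100 gives 19.3 : 71.8 : 100.0 : 61.9 : 14.4.

19.3 : 71.8 : 100.0 : 61.9 : 14.4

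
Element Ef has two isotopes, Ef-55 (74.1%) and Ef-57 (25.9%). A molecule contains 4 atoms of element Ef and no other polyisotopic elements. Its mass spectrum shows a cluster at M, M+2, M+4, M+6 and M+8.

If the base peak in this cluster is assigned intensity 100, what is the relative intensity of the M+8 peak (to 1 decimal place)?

1.1

Term probabilities: M 0.3015, M+2 0.4215, M+4 0.2210, M+6 0.0515, M+8 0.0045. Base peak = M+2.
P(M+2) = C(4,1) × 0.741^3 × 0.259^1 = 4 × 0.40686902 × 0.2590 = 0.421516 (base)
P(M+8) = C(4,4) × 0.741^0 × 0.259^4 = 1 × 1.0000 × 0.00449986 = 0.004500
Relative intensity = 0.004500 / 0.421516 × 100 = 1.1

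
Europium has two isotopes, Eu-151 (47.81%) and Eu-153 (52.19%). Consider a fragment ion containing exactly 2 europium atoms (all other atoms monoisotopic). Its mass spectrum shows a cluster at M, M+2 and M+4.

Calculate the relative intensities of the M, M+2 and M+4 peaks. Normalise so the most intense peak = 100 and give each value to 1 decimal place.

Each Eu atom is independently Eu-151 (p = 0.4781) or Eu-153 (q = 0.5219); the cluster is the binomial expansion (p + q)^2.
P(M) = 0.4781^2 = 0.228580
P(M+2) = 2 × 0.4781^1 × 0.5219^1 = 0.499041
P(M+4) = 0.5219^2 = 0.272380
The M+2 peak is largest (0.499041); scaling to 100 gives 45.8 : 100.0 : 54.6.

45.8 : 100.0 : 54.6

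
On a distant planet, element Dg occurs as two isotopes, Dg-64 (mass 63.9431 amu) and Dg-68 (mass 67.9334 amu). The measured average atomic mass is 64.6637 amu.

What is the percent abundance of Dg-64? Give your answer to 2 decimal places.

81.94%

Writing the weighted mean with unknown fraction x of Dg-64:
63.9431·x + 67.9334·(1 − x) = 64.6637
(63.9431 − 67.9334)·x = 64.6637 − 67.9334
x = -3.2697 / -3.9903 = 0.81941 → 81.94% Dg-64, 18.06% Dg-68.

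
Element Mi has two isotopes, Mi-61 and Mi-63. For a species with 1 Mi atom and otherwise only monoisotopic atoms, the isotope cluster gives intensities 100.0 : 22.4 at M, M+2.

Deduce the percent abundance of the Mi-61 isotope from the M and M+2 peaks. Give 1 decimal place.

81.7%

Write p for the Mi-61 fraction. I(M+2)/I(M) = [C(1,1)·p^0·(1−p)] / p^1 = 1·(1−p)/p = 22.4/100.0 = 0.2240
(1−p)/p = 0.2240/1 = 0.2240  ⇒  p = 1/(1 + 0.2240) = 0.8170
Mi-61: 81.7%, Mi-63: 18.3%.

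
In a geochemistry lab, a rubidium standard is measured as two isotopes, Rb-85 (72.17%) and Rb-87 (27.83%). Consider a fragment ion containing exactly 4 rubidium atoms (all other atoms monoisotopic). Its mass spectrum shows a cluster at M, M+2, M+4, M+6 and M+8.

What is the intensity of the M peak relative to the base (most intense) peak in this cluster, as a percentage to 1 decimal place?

Binomial terms of (0.7217 + 0.2783)^4: M 0.2713, M+2 0.4184, M+4 0.2420, M+6 0.0622, M+8 0.0060 → M+2 is the base peak.
P(M+2) = C(4,1) × 0.7217^3 × 0.2783^1 = 4 × 0.37589809 × 0.2783 = 0.418450 (base)
P(M) = C(4,0) × 0.7217^4 × 0.2783^0 = 1 × 0.27128565 × 1.0000 = 0.271286
Relative intensity = 0.271286 / 0.418450 × 100 = 64.8

64.8%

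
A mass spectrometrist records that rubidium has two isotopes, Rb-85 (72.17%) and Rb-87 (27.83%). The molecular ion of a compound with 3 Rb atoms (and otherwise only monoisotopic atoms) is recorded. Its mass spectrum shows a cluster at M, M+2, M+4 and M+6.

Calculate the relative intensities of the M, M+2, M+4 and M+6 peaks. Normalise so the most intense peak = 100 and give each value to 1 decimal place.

86.4 : 100.0 : 38.6 : 5.0

Expanding (0.7217 + 0.2783)^3:
P(M) = 0.7217^3 = 0.375898
P(M+2) = 3 × 0.7217^2 × 0.2783^1 = 0.434858
P(M+4) = 3 × 0.7217^1 × 0.2783^2 = 0.167689
P(M+6) = 0.2783^3 = 0.021555
The M+2 peak is largest (0.434858); scaling to 100 gives 86.4 : 100.0 : 38.6 : 5.0.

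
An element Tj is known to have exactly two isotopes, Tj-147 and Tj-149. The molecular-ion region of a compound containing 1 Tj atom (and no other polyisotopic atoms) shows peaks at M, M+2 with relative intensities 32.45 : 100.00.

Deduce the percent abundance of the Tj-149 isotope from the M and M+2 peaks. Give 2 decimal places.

75.50%

Write p for the Tj-147 fraction. I(M+2)/I(M) = [C(1,1)·p^0·(1−p)] / p^1 = 1·(1−p)/p = 100.00/32.45 = 3.0817
(1−p)/p = 3.0817/1 = 3.0817  ⇒  p = 1/(1 + 3.0817) = 0.2450
Tj-147: 24.50%, Tj-149: 75.50%.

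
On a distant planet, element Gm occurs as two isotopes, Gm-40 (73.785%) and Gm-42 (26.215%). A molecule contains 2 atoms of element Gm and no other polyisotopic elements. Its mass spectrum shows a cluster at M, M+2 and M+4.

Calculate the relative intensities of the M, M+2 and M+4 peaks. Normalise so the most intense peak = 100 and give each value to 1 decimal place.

The 2 Gm atoms are independent, so intensities follow the terms of (0.73785 + 0.26215)^2.
P(M) = 0.73785^2 = 0.544423
P(M+2) = 2 × 0.73785^1 × 0.26215^1 = 0.386855
P(M+4) = 0.26215^2 = 0.068723
The M peak is largest (0.544423); scaling to 100 gives 100.0 : 71.1 : 12.6.

100.0 : 71.1 : 12.6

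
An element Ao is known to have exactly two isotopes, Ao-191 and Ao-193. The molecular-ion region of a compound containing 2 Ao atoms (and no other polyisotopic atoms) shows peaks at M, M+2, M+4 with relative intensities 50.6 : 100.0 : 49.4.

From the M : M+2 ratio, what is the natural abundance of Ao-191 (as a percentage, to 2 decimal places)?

Let p = fractional abundance of Ao-191. I(M+2)/I(M) = [C(2,1)·p^1·(1−p)] / p^2 = 2·(1−p)/p = 100.0/50.6 = 1.9763
(1−p)/p = 1.9763/2 = 0.9881  ⇒  p = 1/(1 + 0.9881) = 0.5030
Ao-191: 50.30%, Ao-193: 49.70%.

50.30%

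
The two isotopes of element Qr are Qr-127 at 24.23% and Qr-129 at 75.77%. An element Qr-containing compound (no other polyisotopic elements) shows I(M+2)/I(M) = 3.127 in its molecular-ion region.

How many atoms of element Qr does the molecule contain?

1

The M+2/M ratio from n Qr atoms is n · q/p = n · 0.7577/0.2423.
n = 3.127 × 0.2423/0.7577 = 1.00 ≈ 1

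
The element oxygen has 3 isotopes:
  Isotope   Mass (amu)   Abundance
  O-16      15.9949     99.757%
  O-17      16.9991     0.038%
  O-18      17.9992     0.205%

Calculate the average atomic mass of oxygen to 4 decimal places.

15.9994 amu

Average mass = Σ (abundance × isotope mass) = 0.99757 × 15.9949 + 0.00038 × 16.9991 + 0.00205 × 17.9992
= 15.95603 + 0.00646 + 0.03690 = 15.99939 amu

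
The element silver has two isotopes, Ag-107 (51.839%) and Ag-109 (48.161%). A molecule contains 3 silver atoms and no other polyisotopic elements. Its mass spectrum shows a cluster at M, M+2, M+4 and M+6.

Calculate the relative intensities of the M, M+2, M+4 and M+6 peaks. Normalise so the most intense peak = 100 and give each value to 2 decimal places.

The 3 Ag atoms are independent, so intensities follow the terms of (0.51839 + 0.48161)^3.
P(M) = 0.51839^3 = 0.139306
P(M+2) = 3 × 0.51839^2 × 0.48161^1 = 0.388267
P(M+4) = 3 × 0.51839^1 × 0.48161^2 = 0.360719
P(M+6) = 0.48161^3 = 0.111709
The M+2 peak is largest (0.388267); scaling to 100 gives 35.88 : 100.00 : 92.90 : 28.77.

35.88 : 100.00 : 92.90 : 28.77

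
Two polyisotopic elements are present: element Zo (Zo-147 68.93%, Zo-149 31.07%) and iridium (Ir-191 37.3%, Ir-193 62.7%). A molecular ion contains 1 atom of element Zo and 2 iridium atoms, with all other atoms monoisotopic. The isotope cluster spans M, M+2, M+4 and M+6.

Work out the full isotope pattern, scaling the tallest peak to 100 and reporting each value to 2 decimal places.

Element Zo pattern (n=1): 0.6893 : 0.3107
Iridium pattern (n=2): 0.139129 : 0.467742 : 0.393129
Convolve the two distributions (both contribute in 2-u steps):
  M: 0.6893×0.139129 = 0.095902
  M+2: 0.6893×0.467742 + 0.3107×0.139129 = 0.365642
  M+4: 0.6893×0.393129 + 0.3107×0.467742 = 0.416311
  M+6: 0.3107×0.393129 = 0.122145
Scale to base peak (0.416311) = 100: 23.04 : 87.83 : 100.00 : 29.34

23.04 : 87.83 : 100.00 : 29.34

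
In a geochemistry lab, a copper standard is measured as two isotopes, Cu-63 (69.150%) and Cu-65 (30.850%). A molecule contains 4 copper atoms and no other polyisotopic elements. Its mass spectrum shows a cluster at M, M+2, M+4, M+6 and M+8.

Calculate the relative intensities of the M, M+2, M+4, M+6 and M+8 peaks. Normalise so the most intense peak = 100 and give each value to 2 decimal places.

56.04 : 100.00 : 66.92 : 19.90 : 2.22

Expanding (0.69150 + 0.30850)^4:
P(M) = 0.69150^4 = 0.228649
P(M+2) = 4 × 0.69150^3 × 0.30850^1 = 0.408030
P(M+4) = 6 × 0.69150^2 × 0.30850^2 = 0.273052
P(M+6) = 4 × 0.69150^1 × 0.30850^3 = 0.081212
P(M+8) = 0.30850^4 = 0.009058
The M+2 peak is largest (0.408030); scaling to 100 gives 56.04 : 100.00 : 66.92 : 19.90 : 2.22.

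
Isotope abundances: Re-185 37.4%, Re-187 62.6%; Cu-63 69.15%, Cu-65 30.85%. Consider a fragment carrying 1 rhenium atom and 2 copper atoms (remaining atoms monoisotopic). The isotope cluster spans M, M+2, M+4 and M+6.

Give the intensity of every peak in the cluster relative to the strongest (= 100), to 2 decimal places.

38.97 : 100.00 : 65.96 : 12.98

Rhenium pattern (n=1): 0.3740 : 0.6260
Copper pattern (n=2): 0.47817225 : 0.4266555 : 0.09517225
Convolve the two distributions (both contribute in 2-u steps):
  M: 0.3740×0.47817225 = 0.178836
  M+2: 0.3740×0.4266555 + 0.6260×0.47817225 = 0.458905
  M+4: 0.3740×0.09517225 + 0.6260×0.4266555 = 0.302681
  M+6: 0.6260×0.09517225 = 0.059578
Scale to base peak (0.458905) = 100: 38.97 : 100.00 : 65.96 : 12.98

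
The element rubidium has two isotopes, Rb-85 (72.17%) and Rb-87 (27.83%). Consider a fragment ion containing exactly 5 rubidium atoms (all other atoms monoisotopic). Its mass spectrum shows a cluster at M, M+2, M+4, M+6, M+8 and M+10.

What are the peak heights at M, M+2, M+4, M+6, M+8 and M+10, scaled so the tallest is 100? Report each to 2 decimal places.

The 5 Rb atoms are independent, so intensities follow the terms of (0.7217 + 0.2783)^5.
P(M) = 0.7217^5 = 0.195787
P(M+2) = 5 × 0.7217^4 × 0.2783^1 = 0.377494
P(M+4) = 10 × 0.7217^3 × 0.2783^2 = 0.291136
P(M+6) = 10 × 0.7217^2 × 0.2783^3 = 0.112267
P(M+8) = 5 × 0.7217^1 × 0.2783^4 = 0.021646
P(M+10) = 0.2783^5 = 0.001669
The M+2 peak is largest (0.377494); scaling to 100 gives 51.86 : 100.00 : 77.12 : 29.74 : 5.73 : 0.44.

51.86 : 100.00 : 77.12 : 29.74 : 5.73 : 0.44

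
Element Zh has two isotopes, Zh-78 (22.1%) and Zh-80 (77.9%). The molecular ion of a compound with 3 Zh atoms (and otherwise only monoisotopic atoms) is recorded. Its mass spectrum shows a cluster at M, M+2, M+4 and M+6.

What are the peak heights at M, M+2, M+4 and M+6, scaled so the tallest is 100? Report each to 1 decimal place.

2.3 : 24.1 : 85.1 : 100.0

Each Zh atom is independently Zh-78 (p = 0.221) or Zh-80 (q = 0.779); the cluster is the binomial expansion (p + q)^3.
P(M) = 0.221^3 = 0.010794
P(M+2) = 3 × 0.221^2 × 0.779^1 = 0.114141
P(M+4) = 3 × 0.221^1 × 0.779^2 = 0.402336
P(M+6) = 0.779^3 = 0.472729
The M+6 peak is largest (0.472729); scaling to 100 gives 2.3 : 24.1 : 85.1 : 100.0.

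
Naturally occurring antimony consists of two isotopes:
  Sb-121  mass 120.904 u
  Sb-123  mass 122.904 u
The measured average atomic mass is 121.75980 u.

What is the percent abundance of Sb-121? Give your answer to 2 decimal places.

Let x be the fractional abundance of Sb-121; then Sb-123 has abundance 1 − x.
120.904·x + 122.904·(1 − x) = 121.75980
(120.904 − 122.904)·x = 121.75980 − 122.904
x = -1.14420 / -2.000 = 0.57210 → 57.21% Sb-121, 42.79% Sb-123.

57.21%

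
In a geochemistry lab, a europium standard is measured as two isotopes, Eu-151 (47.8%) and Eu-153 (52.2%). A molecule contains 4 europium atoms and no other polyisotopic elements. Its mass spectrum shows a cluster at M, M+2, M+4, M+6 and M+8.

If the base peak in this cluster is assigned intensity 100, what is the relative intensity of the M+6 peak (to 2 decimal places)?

72.80

Binomial terms of (0.478 + 0.522)^4: M 0.0522, M+2 0.2280, M+4 0.3735, M+6 0.2720, M+8 0.0742 → M+4 is the base peak.
P(M+4) = C(4,2) × 0.478^2 × 0.522^2 = 6 × 0.228484 × 0.272484 = 0.373549 (base)
P(M+6) = C(4,3) × 0.478^1 × 0.522^3 = 4 × 0.4780 × 0.14223665 = 0.271956
Relative intensity = 0.271956 / 0.373549 × 100 = 72.80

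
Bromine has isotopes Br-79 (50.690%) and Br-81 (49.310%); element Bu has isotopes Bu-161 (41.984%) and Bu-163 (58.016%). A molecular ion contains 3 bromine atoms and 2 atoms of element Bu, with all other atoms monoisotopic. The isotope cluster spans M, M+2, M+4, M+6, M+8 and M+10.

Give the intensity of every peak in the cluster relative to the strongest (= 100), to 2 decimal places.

Bromine pattern (n=3): 0.13024674 : 0.3801026 : 0.36975457 : 0.11989609
Element Bu pattern (n=2): 0.17626563 : 0.48714875 : 0.33658563
Convolve the two distributions (both contribute in 2-u steps):
  M: 0.13024674×0.17626563 = 0.022958
  M+2: 0.13024674×0.48714875 + 0.3801026×0.17626563 = 0.130449
  M+4: 0.13024674×0.33658563 + 0.3801026×0.48714875 + 0.36975457×0.17626563 = 0.294181
  M+6: 0.3801026×0.33658563 + 0.36975457×0.48714875 + 0.11989609×0.17626563 = 0.329196
  M+8: 0.36975457×0.33658563 + 0.11989609×0.48714875 = 0.182861
  M+10: 0.11989609×0.33658563 = 0.040355
Scale to base peak (0.329196) = 100: 6.97 : 39.63 : 89.36 : 100.00 : 55.55 : 12.26

6.97 : 39.63 : 89.36 : 100.00 : 55.55 : 12.26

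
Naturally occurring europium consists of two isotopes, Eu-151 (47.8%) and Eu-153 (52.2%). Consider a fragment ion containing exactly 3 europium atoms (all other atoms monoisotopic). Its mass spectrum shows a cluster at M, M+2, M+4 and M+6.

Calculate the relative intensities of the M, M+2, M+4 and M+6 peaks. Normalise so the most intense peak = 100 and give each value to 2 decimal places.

27.95 : 91.57 : 100.00 : 36.40

Each Eu atom is independently Eu-151 (p = 0.478) or Eu-153 (q = 0.522); the cluster is the binomial expansion (p + q)^3.
P(M) = 0.478^3 = 0.109215
P(M+2) = 3 × 0.478^2 × 0.522^1 = 0.357806
P(M+4) = 3 × 0.478^1 × 0.522^2 = 0.390742
P(M+6) = 0.522^3 = 0.142237
The M+4 peak is largest (0.390742); scaling to 100 gives 27.95 : 91.57 : 100.00 : 36.40.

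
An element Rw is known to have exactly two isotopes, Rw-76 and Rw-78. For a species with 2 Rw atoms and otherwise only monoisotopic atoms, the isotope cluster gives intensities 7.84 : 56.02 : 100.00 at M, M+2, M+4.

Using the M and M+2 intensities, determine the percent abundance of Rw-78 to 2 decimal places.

78.13%

Let p = fractional abundance of Rw-76. I(M+2)/I(M) = [C(2,1)·p^1·(1−p)] / p^2 = 2·(1−p)/p = 56.02/7.84 = 7.1454
(1−p)/p = 7.1454/2 = 3.5727  ⇒  p = 1/(1 + 3.5727) = 0.2187
Rw-76: 21.87%, Rw-78: 78.13%.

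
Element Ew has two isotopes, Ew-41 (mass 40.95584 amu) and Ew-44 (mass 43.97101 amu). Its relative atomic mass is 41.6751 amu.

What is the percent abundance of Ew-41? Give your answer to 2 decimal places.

Let x be the fractional abundance of Ew-41; then Ew-44 has abundance 1 − x.
40.95584·x + 43.97101·(1 − x) = 41.6751
(40.95584 − 43.97101)·x = 41.6751 − 43.97101
x = -2.29591 / -3.01517 = 0.76145 → 76.15% Ew-41, 23.85% Ew-44.

76.15%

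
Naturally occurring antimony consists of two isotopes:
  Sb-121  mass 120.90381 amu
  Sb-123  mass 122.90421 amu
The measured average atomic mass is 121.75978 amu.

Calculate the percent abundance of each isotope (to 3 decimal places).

With x = fraction of Sb-121 (so Sb-123 is 1 − x):
120.90381·x + 122.90421·(1 − x) = 121.75978
(120.90381 − 122.90421)·x = 121.75978 − 122.90421
x = -1.14443 / -2.00040 = 0.57210 → 57.210% Sb-121, 42.790% Sb-123.

Sb-121: 57.210%, Sb-123: 42.790%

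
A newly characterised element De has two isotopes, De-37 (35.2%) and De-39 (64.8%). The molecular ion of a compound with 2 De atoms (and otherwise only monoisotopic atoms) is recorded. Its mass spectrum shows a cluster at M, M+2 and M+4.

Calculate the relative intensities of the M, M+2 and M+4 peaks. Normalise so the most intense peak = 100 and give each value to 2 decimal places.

Expanding (0.352 + 0.648)^2:
P(M) = 0.352^2 = 0.123904
P(M+2) = 2 × 0.352^1 × 0.648^1 = 0.456192
P(M+4) = 0.648^2 = 0.419904
The M+2 peak is largest (0.456192); scaling to 100 gives 27.16 : 100.00 : 92.05.

27.16 : 100.00 : 92.05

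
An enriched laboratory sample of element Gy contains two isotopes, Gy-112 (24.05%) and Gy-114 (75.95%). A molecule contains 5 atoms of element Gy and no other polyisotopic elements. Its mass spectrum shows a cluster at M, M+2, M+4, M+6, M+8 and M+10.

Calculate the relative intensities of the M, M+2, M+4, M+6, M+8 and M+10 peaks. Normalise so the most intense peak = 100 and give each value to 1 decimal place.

Expanding (0.2405 + 0.7595)^5:
P(M) = 0.2405^5 = 0.000805
P(M+2) = 5 × 0.2405^4 × 0.7595^1 = 0.012705
P(M+4) = 10 × 0.2405^3 × 0.7595^2 = 0.080242
P(M+6) = 10 × 0.2405^2 × 0.7595^3 = 0.253404
P(M+8) = 5 × 0.2405^1 × 0.7595^4 = 0.400125
P(M+10) = 0.7595^5 = 0.252720
The M+8 peak is largest (0.400125); scaling to 100 gives 0.2 : 3.2 : 20.1 : 63.3 : 100.0 : 63.2.

0.2 : 3.2 : 20.1 : 63.3 : 100.0 : 63.2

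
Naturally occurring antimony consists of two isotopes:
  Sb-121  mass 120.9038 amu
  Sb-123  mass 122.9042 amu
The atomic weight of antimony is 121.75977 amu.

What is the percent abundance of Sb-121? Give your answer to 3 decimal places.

57.210%

With x = fraction of Sb-121 (so Sb-123 is 1 − x):
120.9038·x + 122.9042·(1 − x) = 121.75977
(120.9038 − 122.9042)·x = 121.75977 − 122.9042
x = -1.14443 / -2.0004 = 0.57210 → 57.210% Sb-121, 42.790% Sb-123.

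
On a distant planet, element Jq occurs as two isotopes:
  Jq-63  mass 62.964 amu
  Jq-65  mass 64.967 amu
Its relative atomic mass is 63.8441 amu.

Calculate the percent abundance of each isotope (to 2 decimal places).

With x = fraction of Jq-63 (so Jq-65 is 1 − x):
62.964·x + 64.967·(1 − x) = 63.8441
(62.964 − 64.967)·x = 63.8441 − 64.967
x = -1.1229 / -2.003 = 0.56061 → 56.06% Jq-63, 43.94% Jq-65.

Jq-63: 56.06%, Jq-65: 43.94%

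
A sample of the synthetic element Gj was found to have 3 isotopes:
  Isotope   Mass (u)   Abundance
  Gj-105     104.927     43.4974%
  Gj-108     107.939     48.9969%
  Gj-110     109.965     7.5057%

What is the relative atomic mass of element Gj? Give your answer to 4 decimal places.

Ar = Σ fᵢ·mᵢ = 0.434974 × 104.927 + 0.489969 × 107.939 + 0.075057 × 109.965
= 45.64052 + 52.88676 + 8.25364 = 106.78092 u

106.7809 u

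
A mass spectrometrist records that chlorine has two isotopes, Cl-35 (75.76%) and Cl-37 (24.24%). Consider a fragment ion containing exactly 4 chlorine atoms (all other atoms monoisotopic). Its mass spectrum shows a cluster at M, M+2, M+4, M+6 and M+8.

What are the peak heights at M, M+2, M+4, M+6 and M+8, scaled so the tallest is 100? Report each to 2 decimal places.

The 4 Cl atoms are independent, so intensities follow the terms of (0.7576 + 0.2424)^4.
P(M) = 0.7576^4 = 0.329428
P(M+2) = 4 × 0.7576^3 × 0.2424^1 = 0.421612
P(M+4) = 6 × 0.7576^2 × 0.2424^2 = 0.202347
P(M+6) = 4 × 0.7576^1 × 0.2424^3 = 0.043162
P(M+8) = 0.2424^4 = 0.003452
The M+2 peak is largest (0.421612); scaling to 100 gives 78.14 : 100.00 : 47.99 : 10.24 : 0.82.

78.14 : 100.00 : 47.99 : 10.24 : 0.82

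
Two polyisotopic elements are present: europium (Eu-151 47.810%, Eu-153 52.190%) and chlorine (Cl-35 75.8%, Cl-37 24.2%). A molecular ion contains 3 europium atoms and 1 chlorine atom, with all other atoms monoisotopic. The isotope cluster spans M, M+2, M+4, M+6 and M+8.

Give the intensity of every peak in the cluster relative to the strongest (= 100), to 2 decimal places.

Europium pattern (n=3): 0.10928391 : 0.3578871 : 0.39067407 : 0.14215492
Chlorine pattern (n=1): 0.7580 : 0.2420
Convolve the two distributions (both contribute in 2-u steps):
  M: 0.10928391×0.7580 = 0.082837
  M+2: 0.10928391×0.2420 + 0.3578871×0.7580 = 0.297725
  M+4: 0.3578871×0.2420 + 0.39067407×0.7580 = 0.382740
  M+6: 0.39067407×0.2420 + 0.14215492×0.7580 = 0.202297
  M+8: 0.14215492×0.2420 = 0.034401
Scale to base peak (0.382740) = 100: 21.64 : 77.79 : 100.00 : 52.85 : 8.99

21.64 : 77.79 : 100.00 : 52.85 : 8.99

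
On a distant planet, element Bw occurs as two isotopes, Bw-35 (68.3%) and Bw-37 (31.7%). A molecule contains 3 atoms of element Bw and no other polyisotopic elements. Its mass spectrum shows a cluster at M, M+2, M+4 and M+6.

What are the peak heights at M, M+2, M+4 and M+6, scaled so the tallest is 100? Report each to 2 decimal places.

71.82 : 100.00 : 46.41 : 7.18

Each Bw atom is independently Bw-35 (p = 0.683) or Bw-37 (q = 0.317); the cluster is the binomial expansion (p + q)^3.
P(M) = 0.683^3 = 0.318612
P(M+2) = 3 × 0.683^2 × 0.317^1 = 0.443631
P(M+4) = 3 × 0.683^1 × 0.317^2 = 0.205902
P(M+6) = 0.317^3 = 0.031855
The M+2 peak is largest (0.443631); scaling to 100 gives 71.82 : 100.00 : 46.41 : 7.18.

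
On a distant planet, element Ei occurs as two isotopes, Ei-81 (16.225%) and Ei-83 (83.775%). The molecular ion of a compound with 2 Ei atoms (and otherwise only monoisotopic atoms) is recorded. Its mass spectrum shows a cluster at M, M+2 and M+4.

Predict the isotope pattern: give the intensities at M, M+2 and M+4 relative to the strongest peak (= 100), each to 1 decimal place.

3.8 : 38.7 : 100.0

Expanding (0.16225 + 0.83775)^2:
P(M) = 0.16225^2 = 0.026325
P(M+2) = 2 × 0.16225^1 × 0.83775^1 = 0.271850
P(M+4) = 0.83775^2 = 0.701825
The M+4 peak is largest (0.701825); scaling to 100 gives 3.8 : 38.7 : 100.0.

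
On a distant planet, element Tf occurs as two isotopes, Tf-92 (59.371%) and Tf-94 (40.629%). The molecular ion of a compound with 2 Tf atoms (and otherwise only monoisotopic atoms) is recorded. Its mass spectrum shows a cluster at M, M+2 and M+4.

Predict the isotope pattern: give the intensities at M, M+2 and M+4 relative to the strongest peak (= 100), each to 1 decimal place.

73.1 : 100.0 : 34.2

Expanding (0.59371 + 0.40629)^2:
P(M) = 0.59371^2 = 0.352492
P(M+2) = 2 × 0.59371^1 × 0.40629^1 = 0.482437
P(M+4) = 0.40629^2 = 0.165072
The M+2 peak is largest (0.482437); scaling to 100 gives 73.1 : 100.0 : 34.2.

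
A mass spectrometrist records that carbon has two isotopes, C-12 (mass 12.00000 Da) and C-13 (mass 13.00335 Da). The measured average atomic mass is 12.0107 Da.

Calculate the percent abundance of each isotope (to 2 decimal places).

Writing the weighted mean with unknown fraction x of C-12:
12.00000·x + 13.00335·(1 − x) = 12.0107
(12.00000 − 13.00335)·x = 12.0107 − 13.00335
x = -0.99265 / -1.00335 = 0.98934 → 98.93% C-12, 1.07% C-13.

C-12: 98.93%, C-13: 1.07%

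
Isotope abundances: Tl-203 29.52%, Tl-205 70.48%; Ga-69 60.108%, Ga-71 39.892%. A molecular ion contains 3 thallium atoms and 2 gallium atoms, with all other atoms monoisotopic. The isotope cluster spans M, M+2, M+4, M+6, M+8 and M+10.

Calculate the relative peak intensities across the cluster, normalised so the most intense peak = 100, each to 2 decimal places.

2.53 : 21.51 : 68.54 : 100.00 : 64.86 : 15.19

Thallium pattern (n=3): 0.02572463 : 0.18425524 : 0.43991564 : 0.35010449
Gallium pattern (n=2): 0.36129717 : 0.47956567 : 0.15913717
Convolve the two distributions (both contribute in 2-u steps):
  M: 0.02572463×0.36129717 = 0.009294
  M+2: 0.02572463×0.47956567 + 0.18425524×0.36129717 = 0.078908
  M+4: 0.02572463×0.15913717 + 0.18425524×0.47956567 + 0.43991564×0.36129717 = 0.251397
  M+6: 0.18425524×0.15913717 + 0.43991564×0.47956567 + 0.35010449×0.36129717 = 0.366782
  M+8: 0.43991564×0.15913717 + 0.35010449×0.47956567 = 0.237905
  M+10: 0.35010449×0.15913717 = 0.055715
Scale to base peak (0.366782) = 100: 2.53 : 21.51 : 68.54 : 100.00 : 64.86 : 15.19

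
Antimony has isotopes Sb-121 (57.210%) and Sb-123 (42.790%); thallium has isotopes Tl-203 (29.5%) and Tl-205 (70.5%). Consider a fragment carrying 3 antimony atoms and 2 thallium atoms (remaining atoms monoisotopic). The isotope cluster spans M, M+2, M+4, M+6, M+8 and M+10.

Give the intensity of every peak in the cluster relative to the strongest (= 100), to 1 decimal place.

4.7 : 33.0 : 85.2 : 100.0 : 54.5 : 11.2

Antimony pattern (n=3): 0.18724742 : 0.42015297 : 0.3142518 : 0.07834781
Thallium pattern (n=2): 0.087025 : 0.41595 : 0.497025
Convolve the two distributions (both contribute in 2-u steps):
  M: 0.18724742×0.087025 = 0.016295
  M+2: 0.18724742×0.41595 + 0.42015297×0.087025 = 0.114449
  M+4: 0.18724742×0.497025 + 0.42015297×0.41595 + 0.3142518×0.087025 = 0.295177
  M+6: 0.42015297×0.497025 + 0.3142518×0.41595 + 0.07834781×0.087025 = 0.346358
  M+8: 0.3142518×0.497025 + 0.07834781×0.41595 = 0.188780
  M+10: 0.07834781×0.497025 = 0.038941
Scale to base peak (0.346358) = 100: 4.7 : 33.0 : 85.2 : 100.0 : 54.5 : 11.2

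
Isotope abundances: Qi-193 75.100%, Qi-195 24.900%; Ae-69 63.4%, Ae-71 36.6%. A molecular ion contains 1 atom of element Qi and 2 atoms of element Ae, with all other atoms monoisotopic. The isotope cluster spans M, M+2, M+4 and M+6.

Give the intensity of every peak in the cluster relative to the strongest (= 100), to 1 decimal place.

67.3 : 100.0 : 48.2 : 7.4

Element Qi pattern (n=1): 0.7510 : 0.2490
Element Ae pattern (n=2): 0.401956 : 0.464088 : 0.133956
Convolve the two distributions (both contribute in 2-u steps):
  M: 0.7510×0.401956 = 0.301869
  M+2: 0.7510×0.464088 + 0.2490×0.401956 = 0.448617
  M+4: 0.7510×0.133956 + 0.2490×0.464088 = 0.216159
  M+6: 0.2490×0.133956 = 0.033355
Scale to base peak (0.448617) = 100: 67.3 : 100.0 : 48.2 : 7.4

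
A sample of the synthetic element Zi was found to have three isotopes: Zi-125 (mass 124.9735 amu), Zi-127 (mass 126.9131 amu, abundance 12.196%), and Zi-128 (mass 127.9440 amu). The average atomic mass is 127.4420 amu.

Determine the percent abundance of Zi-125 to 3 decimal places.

Let x and y be the fractions of Zi-125 and Zi-128. Then x + y = 1 − 0.12196 = 0.87804 and 124.9735x + 127.9440y = 127.4420 − 0.12196×126.9131 = 111.963678324.
Substituting: 124.9735x + 127.9440(0.87804 − x) = 111.963678324
(124.9735 − 127.9440)x = -0.376271436  ⇒  x = 0.12667, y = 0.75137
Zi-125: 12.667%, Zi-128: 75.137%.

12.667%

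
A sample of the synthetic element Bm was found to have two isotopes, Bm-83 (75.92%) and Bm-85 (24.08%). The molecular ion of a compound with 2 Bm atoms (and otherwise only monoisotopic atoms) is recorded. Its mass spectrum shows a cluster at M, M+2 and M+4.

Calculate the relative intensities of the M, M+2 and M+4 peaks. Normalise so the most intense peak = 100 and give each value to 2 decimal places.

100.00 : 63.44 : 10.06

Expanding (0.7592 + 0.2408)^2:
P(M) = 0.7592^2 = 0.576385
P(M+2) = 2 × 0.7592^1 × 0.2408^1 = 0.365631
P(M+4) = 0.2408^2 = 0.057985
The M peak is largest (0.576385); scaling to 100 gives 100.00 : 63.44 : 10.06.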